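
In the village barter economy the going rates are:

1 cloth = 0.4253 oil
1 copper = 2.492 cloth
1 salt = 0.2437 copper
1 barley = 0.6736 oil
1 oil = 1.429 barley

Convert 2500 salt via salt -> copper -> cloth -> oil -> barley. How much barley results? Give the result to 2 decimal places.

2500 salt × 0.2437 = 609.25 copper
609.25 copper × 2.492 = 1518.251 cloth
1518.251 cloth × 0.4253 = 645.7121503 oil
645.7121503 oil × 1.429 = 922.7226627787 barley

922.72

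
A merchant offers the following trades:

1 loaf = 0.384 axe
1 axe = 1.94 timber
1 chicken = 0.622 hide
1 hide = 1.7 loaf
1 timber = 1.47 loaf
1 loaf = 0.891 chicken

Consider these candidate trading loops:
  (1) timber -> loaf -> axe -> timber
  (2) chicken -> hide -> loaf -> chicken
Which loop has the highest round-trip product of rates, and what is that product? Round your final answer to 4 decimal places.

1.0951

(1) 1.47 × 0.384 × 1.94 = 1.09509
(2) 0.622 × 1.7 × 0.891 = 0.94214
Highest is cycle (1) at 1.0951 (>1, arbitrage).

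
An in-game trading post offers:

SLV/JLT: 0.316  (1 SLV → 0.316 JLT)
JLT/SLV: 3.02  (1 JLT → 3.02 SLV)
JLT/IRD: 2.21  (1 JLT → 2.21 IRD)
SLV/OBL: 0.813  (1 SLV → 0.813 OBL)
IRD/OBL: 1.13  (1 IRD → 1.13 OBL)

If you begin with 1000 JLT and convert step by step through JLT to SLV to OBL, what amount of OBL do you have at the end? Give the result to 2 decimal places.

1000 JLT × 3.02 = 3020 SLV
3020 SLV × 0.813 = 2455.26 OBL

2455.26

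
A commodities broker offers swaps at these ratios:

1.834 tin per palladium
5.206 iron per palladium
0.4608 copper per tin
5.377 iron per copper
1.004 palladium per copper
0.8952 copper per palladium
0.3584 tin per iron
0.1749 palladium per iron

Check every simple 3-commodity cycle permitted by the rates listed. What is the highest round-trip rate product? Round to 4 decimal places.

iron→tin→copper→iron: 0.3584 × 0.4608 × 5.377 = 0.88802
tin→copper→palladium→tin: 0.4608 × 1.004 × 1.834 = 0.84849
iron→palladium→copper→iron: 0.1749 × 0.8952 × 5.377 = 0.84188
Maximum is iron→tin→copper→iron at 0.8880; no arbitrage — every cycle loses value.

0.8880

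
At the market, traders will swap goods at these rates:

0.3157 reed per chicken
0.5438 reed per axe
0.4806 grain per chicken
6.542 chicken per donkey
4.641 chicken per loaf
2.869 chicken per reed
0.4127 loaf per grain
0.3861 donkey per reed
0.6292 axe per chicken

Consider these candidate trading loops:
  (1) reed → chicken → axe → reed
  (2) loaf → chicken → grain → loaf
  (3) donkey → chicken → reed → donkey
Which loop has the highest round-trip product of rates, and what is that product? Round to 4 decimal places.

(1) 2.869 × 0.6292 × 0.5438 = 0.98165
(2) 4.641 × 0.4806 × 0.4127 = 0.92051
(3) 6.542 × 0.3157 × 0.3861 = 0.79742
Highest is cycle (1) at 0.9817 (≤1, no arbitrage).

0.9817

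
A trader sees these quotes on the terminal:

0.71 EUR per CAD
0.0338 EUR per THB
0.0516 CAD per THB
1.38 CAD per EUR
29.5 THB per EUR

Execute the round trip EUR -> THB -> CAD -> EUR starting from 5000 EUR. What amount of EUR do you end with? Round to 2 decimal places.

5000 EUR × 29.5 = 147500 THB
147500 THB × 0.0516 = 7611 CAD
7611 CAD × 0.71 = 5403.81 EUR

5403.81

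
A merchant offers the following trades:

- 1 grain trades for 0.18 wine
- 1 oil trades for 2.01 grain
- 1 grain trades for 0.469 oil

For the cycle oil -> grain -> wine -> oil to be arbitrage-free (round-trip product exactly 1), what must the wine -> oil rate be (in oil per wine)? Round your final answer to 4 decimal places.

Known legs of the cycle: 2.01 × 0.18 = 0.3618
For no arbitrage the full-cycle product must be 1, so the missing rate is 1 / 0.3618 ≈ 2.763958.

2.7640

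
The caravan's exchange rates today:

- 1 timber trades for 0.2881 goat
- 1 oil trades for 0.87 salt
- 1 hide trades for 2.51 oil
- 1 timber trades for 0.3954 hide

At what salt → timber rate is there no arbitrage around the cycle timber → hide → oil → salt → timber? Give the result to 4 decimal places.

Known legs of the cycle: 0.3954 × 2.51 × 0.87 = 0.86343498
For no arbitrage the full-cycle product must be 1, so the missing rate is 1 / 0.86343498 ≈ 1.158165.

1.1582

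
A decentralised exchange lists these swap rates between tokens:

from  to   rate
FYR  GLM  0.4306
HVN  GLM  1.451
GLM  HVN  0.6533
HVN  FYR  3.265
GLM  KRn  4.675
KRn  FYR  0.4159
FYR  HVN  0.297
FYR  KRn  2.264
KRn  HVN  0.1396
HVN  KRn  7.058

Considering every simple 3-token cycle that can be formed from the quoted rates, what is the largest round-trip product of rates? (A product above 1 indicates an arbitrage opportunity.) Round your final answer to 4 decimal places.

1.0319

HVN→FYR→KRn→HVN: 3.265 × 2.264 × 0.1396 = 1.03192
HVN→GLM→KRn→HVN: 1.451 × 4.675 × 0.1396 = 0.94697
HVN→FYR→GLM→HVN: 3.265 × 0.4306 × 0.6533 = 0.91848
HVN→KRn→FYR→HVN: 7.058 × 0.4159 × 0.297 = 0.87182
FYR→GLM→KRn→FYR: 0.4306 × 4.675 × 0.4159 = 0.83723
Maximum is HVN→FYR→KRn→HVN at 1.0319; arbitrage exists.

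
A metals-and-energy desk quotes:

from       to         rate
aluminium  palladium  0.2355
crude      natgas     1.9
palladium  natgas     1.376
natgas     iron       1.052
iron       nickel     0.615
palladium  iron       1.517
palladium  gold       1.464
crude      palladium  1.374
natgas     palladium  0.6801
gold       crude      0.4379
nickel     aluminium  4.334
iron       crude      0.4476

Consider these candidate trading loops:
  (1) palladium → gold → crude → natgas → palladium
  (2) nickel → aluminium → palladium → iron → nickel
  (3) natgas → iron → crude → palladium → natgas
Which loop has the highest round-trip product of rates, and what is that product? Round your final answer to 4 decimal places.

(1) 1.464 × 0.4379 × 1.9 × 0.6801 = 0.82840
(2) 4.334 × 0.2355 × 1.517 × 0.615 = 0.95223
(3) 1.052 × 0.4476 × 1.374 × 1.376 = 0.89025
Highest is cycle (2) at 0.9522 (≤1, no arbitrage).

0.9522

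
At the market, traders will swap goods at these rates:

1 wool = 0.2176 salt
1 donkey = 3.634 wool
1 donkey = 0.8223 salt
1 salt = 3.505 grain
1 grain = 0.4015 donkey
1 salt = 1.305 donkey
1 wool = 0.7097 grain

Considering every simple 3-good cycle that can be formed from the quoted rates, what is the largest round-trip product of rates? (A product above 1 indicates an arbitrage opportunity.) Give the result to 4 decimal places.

grain→donkey→salt→grain: 0.4015 × 0.8223 × 3.505 = 1.15719
wool→grain→donkey→wool: 0.7097 × 0.4015 × 3.634 = 1.03549
wool→salt→donkey→wool: 0.2176 × 1.305 × 3.634 = 1.03194
Maximum is grain→donkey→salt→grain at 1.1572; arbitrage exists.

1.1572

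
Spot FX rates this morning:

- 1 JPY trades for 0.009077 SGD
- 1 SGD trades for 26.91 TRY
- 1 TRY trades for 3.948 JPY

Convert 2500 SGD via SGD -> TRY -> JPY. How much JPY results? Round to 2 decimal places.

2500 SGD × 26.91 = 67275 TRY
67275 TRY × 3.948 = 265601.7 JPY

265601.70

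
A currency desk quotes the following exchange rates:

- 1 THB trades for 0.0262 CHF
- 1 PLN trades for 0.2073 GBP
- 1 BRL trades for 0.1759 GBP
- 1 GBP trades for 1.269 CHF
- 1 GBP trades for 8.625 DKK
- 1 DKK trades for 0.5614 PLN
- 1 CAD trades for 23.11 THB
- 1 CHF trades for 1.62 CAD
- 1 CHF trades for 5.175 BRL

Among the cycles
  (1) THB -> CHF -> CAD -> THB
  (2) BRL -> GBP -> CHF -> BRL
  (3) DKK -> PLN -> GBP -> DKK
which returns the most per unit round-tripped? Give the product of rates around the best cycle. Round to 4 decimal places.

1.1551

(1) 0.0262 × 1.62 × 23.11 = 0.98088
(2) 0.1759 × 1.269 × 5.175 = 1.15515
(3) 0.5614 × 0.2073 × 8.625 = 1.00376
Highest is cycle (2) at 1.1551 (>1, arbitrage).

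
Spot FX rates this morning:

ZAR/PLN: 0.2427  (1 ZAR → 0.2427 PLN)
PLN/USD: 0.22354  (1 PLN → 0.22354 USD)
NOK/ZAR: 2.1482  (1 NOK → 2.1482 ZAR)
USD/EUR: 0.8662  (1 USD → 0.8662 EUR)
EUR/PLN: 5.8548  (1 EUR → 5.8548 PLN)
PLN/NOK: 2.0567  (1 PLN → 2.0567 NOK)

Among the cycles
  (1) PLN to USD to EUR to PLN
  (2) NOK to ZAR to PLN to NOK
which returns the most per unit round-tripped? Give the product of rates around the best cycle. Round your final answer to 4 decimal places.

(1) 0.22354 × 0.8662 × 5.8548 = 1.13367
(2) 2.1482 × 0.2427 × 2.0567 = 1.07230
Highest is cycle (1) at 1.1337 (>1, arbitrage).

1.1337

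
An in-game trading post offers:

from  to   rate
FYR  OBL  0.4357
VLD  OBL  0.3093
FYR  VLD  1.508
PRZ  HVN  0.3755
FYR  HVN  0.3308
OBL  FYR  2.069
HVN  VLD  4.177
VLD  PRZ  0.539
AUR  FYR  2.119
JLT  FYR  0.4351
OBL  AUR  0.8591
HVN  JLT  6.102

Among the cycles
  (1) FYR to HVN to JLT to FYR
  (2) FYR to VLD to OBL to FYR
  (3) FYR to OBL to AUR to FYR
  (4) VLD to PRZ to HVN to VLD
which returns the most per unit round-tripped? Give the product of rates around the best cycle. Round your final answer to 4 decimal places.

0.9650

(1) 0.3308 × 6.102 × 0.4351 = 0.87827
(2) 1.508 × 0.3093 × 2.069 = 0.96503
(3) 0.4357 × 0.8591 × 2.119 = 0.79316
(4) 0.539 × 0.3755 × 4.177 = 0.84540
Highest is cycle (2) at 0.9650 (≤1, no arbitrage).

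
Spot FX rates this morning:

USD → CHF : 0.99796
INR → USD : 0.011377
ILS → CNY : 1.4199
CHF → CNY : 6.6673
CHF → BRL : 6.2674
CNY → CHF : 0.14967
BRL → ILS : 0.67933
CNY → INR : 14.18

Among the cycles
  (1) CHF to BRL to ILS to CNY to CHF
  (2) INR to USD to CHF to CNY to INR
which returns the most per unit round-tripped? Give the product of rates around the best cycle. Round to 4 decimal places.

(1) 6.2674 × 0.67933 × 1.4199 × 0.14967 = 0.90482
(2) 0.011377 × 0.99796 × 6.6673 × 14.18 = 1.07341
Highest is cycle (2) at 1.0734 (>1, arbitrage).

1.0734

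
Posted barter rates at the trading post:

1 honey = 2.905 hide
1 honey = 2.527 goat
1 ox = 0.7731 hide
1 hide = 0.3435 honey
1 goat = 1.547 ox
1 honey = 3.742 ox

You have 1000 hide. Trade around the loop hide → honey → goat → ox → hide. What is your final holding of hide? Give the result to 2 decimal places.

1038.14

1000 hide × 0.3435 = 343.5 honey
343.5 honey × 2.527 = 868.0245 goat
868.0245 goat × 1.547 = 1342.8339015 ox
1342.8339015 ox × 0.7731 = 1038.14488924965 hide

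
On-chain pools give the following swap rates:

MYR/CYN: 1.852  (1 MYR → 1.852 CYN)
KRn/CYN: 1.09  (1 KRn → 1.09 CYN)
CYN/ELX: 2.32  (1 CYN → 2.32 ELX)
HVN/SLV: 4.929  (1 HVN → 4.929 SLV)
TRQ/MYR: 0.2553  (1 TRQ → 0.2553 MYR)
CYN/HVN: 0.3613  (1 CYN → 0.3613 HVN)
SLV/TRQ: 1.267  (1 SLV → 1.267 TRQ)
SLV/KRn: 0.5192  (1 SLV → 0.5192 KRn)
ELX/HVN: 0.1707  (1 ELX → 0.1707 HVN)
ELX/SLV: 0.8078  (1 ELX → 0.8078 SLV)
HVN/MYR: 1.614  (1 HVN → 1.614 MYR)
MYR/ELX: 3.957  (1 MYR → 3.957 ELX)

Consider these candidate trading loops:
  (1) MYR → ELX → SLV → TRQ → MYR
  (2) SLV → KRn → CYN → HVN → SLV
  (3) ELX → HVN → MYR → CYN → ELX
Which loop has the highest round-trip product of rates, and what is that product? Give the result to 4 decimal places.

1.1838

(1) 3.957 × 0.8078 × 1.267 × 0.2553 = 1.03394
(2) 0.5192 × 1.09 × 0.3613 × 4.929 = 1.00783
(3) 0.1707 × 1.614 × 1.852 × 2.32 = 1.18377
Highest is cycle (3) at 1.1838 (>1, arbitrage).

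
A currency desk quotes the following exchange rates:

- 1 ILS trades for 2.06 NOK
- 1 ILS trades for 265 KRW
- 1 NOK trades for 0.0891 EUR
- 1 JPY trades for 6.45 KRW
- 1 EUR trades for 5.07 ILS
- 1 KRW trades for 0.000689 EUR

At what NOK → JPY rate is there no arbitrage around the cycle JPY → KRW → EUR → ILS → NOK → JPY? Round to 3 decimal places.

Known legs of the cycle: 6.45 × 0.000689 × 5.07 × 2.06 = 0.04641454701
For no arbitrage the full-cycle product must be 1, so the missing rate is 1 / 0.04641454701 ≈ 21.54497.

21.545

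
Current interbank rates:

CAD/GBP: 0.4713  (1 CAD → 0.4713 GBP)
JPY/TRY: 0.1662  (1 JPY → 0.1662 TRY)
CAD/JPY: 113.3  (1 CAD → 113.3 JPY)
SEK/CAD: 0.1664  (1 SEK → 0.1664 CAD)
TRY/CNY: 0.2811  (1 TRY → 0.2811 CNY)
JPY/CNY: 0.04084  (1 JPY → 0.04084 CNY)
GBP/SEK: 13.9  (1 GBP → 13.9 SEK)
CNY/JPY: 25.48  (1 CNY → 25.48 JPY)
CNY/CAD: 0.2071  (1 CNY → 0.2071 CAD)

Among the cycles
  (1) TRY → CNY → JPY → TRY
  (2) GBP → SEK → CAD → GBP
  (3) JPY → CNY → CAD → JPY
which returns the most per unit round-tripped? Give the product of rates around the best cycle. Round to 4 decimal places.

1.1904

(1) 0.2811 × 25.48 × 0.1662 = 1.19040
(2) 13.9 × 0.1664 × 0.4713 = 1.09010
(3) 0.04084 × 0.2071 × 113.3 = 0.95829
Highest is cycle (1) at 1.1904 (>1, arbitrage).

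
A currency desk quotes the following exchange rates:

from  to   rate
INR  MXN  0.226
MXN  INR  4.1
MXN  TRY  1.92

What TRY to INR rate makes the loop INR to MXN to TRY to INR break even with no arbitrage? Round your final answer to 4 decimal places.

2.3046

Known legs of the cycle: 0.226 × 1.92 = 0.43392
For no arbitrage the full-cycle product must be 1, so the missing rate is 1 / 0.43392 ≈ 2.304572.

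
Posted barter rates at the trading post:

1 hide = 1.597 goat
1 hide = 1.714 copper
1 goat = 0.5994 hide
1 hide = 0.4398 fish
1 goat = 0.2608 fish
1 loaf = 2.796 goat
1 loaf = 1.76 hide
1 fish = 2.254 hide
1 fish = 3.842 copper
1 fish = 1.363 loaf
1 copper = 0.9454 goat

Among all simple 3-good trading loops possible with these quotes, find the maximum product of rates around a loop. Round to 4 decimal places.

fish→loaf→hide→fish: 1.363 × 1.76 × 0.4398 = 1.05503
fish→loaf→goat→fish: 1.363 × 2.796 × 0.2608 = 0.99390
hide→copper→goat→hide: 1.714 × 0.9454 × 0.5994 = 0.97128
fish→copper→goat→fish: 3.842 × 0.9454 × 0.2608 = 0.94728
fish→hide→goat→fish: 2.254 × 1.597 × 0.2608 = 0.93879
Maximum is fish→loaf→hide→fish at 1.0550; arbitrage exists.

1.0550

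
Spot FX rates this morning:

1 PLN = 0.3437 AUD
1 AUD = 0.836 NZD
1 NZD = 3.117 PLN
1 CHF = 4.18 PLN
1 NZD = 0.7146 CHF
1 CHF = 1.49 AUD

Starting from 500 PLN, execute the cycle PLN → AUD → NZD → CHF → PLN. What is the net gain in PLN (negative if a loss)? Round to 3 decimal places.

-70.864

500 PLN × 0.3437 = 171.85 AUD
171.85 AUD × 0.836 = 143.6666 NZD
143.6666 NZD × 0.7146 = 102.66415236 CHF
102.66415236 CHF × 4.18 = 429.1361568648 PLN
Net change: 429.1361568648 − 500 = -70.8638431352 PLN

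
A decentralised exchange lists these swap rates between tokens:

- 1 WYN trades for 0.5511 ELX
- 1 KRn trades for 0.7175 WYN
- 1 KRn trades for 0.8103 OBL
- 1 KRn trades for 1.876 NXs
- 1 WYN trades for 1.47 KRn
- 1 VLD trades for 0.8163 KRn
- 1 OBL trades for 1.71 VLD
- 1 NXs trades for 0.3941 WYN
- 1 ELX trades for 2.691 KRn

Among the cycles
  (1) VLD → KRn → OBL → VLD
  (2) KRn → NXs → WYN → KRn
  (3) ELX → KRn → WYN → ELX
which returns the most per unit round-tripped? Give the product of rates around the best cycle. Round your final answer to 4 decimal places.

1.1311

(1) 0.8163 × 0.8103 × 1.71 = 1.13108
(2) 1.876 × 0.3941 × 1.47 = 1.08682
(3) 2.691 × 0.7175 × 0.5511 = 1.06406
Highest is cycle (1) at 1.1311 (>1, arbitrage).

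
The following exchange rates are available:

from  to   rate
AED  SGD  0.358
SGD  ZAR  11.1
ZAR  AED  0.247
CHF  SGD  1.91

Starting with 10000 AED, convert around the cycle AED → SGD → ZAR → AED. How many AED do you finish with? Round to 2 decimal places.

10000 AED × 0.358 = 3580 SGD
3580 SGD × 11.1 = 39738 ZAR
39738 ZAR × 0.247 = 9815.286 AED

9815.29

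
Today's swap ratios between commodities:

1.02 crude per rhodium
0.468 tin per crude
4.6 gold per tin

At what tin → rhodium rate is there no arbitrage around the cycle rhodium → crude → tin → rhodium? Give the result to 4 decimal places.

Known legs of the cycle: 1.02 × 0.468 = 0.47736
For no arbitrage the full-cycle product must be 1, so the missing rate is 1 / 0.47736 ≈ 2.094855.

2.0949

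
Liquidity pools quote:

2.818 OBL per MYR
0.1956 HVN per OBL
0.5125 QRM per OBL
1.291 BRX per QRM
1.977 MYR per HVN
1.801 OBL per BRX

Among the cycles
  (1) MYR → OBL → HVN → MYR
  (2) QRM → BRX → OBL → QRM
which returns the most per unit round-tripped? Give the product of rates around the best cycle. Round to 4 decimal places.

1.1916

(1) 2.818 × 0.1956 × 1.977 = 1.08972
(2) 1.291 × 1.801 × 0.5125 = 1.19161
Highest is cycle (2) at 1.1916 (>1, arbitrage).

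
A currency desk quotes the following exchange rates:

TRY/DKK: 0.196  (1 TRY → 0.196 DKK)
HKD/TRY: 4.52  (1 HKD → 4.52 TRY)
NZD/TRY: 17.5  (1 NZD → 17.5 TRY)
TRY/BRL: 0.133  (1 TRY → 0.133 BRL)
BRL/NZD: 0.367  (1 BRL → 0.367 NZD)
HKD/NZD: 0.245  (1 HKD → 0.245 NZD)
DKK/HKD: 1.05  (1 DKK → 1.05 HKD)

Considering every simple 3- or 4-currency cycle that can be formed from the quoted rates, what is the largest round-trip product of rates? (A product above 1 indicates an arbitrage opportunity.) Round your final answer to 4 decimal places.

0.9302

HKD→TRY→DKK→HKD: 4.52 × 0.196 × 1.05 = 0.93022
HKD→NZD→TRY→DKK→HKD: 0.245 × 17.5 × 0.196 × 1.05 = 0.88237
BRL→NZD→TRY→BRL: 0.367 × 17.5 × 0.133 = 0.85419
Maximum is HKD→TRY→DKK→HKD at 0.9302; no arbitrage — every cycle loses value.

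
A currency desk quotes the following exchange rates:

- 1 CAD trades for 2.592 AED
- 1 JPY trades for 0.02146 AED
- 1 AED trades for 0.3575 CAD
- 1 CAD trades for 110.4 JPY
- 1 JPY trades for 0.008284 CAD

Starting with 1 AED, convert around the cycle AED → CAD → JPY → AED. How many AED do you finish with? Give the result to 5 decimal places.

0.84698

1 AED × 0.3575 = 0.3575 CAD
0.3575 CAD × 110.4 = 39.468 JPY
39.468 JPY × 0.02146 = 0.84698328 AED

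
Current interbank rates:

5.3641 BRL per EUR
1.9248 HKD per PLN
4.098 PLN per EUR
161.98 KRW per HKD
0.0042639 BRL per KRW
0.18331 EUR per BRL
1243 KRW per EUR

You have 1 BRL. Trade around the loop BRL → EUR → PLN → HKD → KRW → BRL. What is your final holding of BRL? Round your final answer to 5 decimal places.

1 BRL × 0.18331 = 0.18331 EUR
0.18331 EUR × 4.098 = 0.75120438 PLN
0.75120438 PLN × 1.9248 = 1.445918190624 HKD
1.445918190624 HKD × 161.98 = 234.20982851727552 KRW
234.20982851727552 KRW × 0.0042639 = 0.998647287814811089728 BRL

0.99865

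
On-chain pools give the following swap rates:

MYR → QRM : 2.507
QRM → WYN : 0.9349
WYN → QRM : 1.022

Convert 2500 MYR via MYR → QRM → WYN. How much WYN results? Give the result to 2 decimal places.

5859.49

2500 MYR × 2.507 = 6267.5 QRM
6267.5 QRM × 0.9349 = 5859.48575 WYN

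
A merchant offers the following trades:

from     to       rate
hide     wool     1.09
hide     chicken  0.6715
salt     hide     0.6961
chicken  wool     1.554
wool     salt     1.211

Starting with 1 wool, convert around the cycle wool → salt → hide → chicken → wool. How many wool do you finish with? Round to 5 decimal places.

1 wool × 1.211 = 1.211 salt
1.211 salt × 0.6961 = 0.8429771 hide
0.8429771 hide × 0.6715 = 0.56605912265 chicken
0.56605912265 chicken × 1.554 = 0.8796558765981 wool

0.87966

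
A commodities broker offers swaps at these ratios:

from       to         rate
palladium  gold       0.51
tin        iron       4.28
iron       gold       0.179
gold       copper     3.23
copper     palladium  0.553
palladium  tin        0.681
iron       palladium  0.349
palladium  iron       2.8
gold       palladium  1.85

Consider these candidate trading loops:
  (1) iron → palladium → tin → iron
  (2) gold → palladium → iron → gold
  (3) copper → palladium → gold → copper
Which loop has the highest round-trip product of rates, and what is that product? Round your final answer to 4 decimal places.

1.0172

(1) 0.349 × 0.681 × 4.28 = 1.01722
(2) 1.85 × 2.8 × 0.179 = 0.92722
(3) 0.553 × 0.51 × 3.23 = 0.91096
Highest is cycle (1) at 1.0172 (>1, arbitrage).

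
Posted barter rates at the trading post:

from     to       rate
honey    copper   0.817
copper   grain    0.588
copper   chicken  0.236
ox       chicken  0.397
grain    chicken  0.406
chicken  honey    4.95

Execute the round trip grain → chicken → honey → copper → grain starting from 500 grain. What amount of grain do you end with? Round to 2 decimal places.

500 grain × 0.406 = 203 chicken
203 chicken × 4.95 = 1004.85 honey
1004.85 honey × 0.817 = 820.96245 copper
820.96245 copper × 0.588 = 482.7259206 grain

482.73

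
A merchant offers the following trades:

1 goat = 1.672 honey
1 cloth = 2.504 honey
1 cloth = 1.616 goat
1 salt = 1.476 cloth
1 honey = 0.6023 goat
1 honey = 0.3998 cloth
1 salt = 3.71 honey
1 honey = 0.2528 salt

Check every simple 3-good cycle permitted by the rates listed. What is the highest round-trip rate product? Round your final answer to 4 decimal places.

cloth→goat→honey→cloth: 1.616 × 1.672 × 0.3998 = 1.08024
cloth→honey→salt→cloth: 2.504 × 0.2528 × 1.476 = 0.93432
Maximum is cloth→goat→honey→cloth at 1.0802; arbitrage exists.

1.0802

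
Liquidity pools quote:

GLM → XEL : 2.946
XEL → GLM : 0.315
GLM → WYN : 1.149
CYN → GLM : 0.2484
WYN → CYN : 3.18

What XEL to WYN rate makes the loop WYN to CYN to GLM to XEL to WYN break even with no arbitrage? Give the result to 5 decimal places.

0.42972

Known legs of the cycle: 3.18 × 0.2484 × 2.946 = 2.327080752
For no arbitrage the full-cycle product must be 1, so the missing rate is 1 / 2.327080752 ≈ 0.4297229.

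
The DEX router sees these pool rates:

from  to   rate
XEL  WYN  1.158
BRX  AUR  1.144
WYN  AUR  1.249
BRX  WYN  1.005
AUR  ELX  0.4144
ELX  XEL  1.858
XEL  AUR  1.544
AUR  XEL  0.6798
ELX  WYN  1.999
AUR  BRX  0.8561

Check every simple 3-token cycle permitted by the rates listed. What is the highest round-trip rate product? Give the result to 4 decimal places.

1.1888

ELX→XEL→AUR→ELX: 1.858 × 1.544 × 0.4144 = 1.18881
BRX→WYN→AUR→BRX: 1.005 × 1.249 × 0.8561 = 1.07462
ELX→WYN→AUR→ELX: 1.999 × 1.249 × 0.4144 = 1.03465
AUR→XEL→WYN→AUR: 0.6798 × 1.158 × 1.249 = 0.98322
Maximum is ELX→XEL→AUR→ELX at 1.1888; arbitrage exists.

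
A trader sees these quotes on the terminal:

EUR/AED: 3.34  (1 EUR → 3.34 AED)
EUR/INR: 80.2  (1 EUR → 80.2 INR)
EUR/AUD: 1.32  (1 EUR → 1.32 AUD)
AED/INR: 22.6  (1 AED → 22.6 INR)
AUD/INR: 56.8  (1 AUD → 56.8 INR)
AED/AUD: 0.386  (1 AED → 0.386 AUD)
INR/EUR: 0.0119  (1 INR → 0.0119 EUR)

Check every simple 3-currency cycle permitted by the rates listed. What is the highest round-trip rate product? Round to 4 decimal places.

AED→INR→EUR→AED: 22.6 × 0.0119 × 3.34 = 0.89826
EUR→AUD→INR→EUR: 1.32 × 56.8 × 0.0119 = 0.89221
Maximum is AED→INR→EUR→AED at 0.8983; no arbitrage — every cycle loses value.

0.8983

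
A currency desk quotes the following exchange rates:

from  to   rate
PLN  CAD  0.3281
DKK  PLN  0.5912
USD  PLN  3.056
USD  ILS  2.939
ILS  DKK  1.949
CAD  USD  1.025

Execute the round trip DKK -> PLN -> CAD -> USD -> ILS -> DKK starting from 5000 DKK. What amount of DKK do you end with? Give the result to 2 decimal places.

5000 DKK × 0.5912 = 2956 PLN
2956 PLN × 0.3281 = 969.8636 CAD
969.8636 CAD × 1.025 = 994.11019 USD
994.11019 USD × 2.939 = 2921.68984841 ILS
2921.68984841 ILS × 1.949 = 5694.37351455109 DKK

5694.37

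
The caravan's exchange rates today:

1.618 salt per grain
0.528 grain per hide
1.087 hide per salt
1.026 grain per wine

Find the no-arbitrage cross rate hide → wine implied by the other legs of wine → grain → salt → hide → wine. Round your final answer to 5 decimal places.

Known legs of the cycle: 1.026 × 1.618 × 1.087 = 1.804493916
For no arbitrage the full-cycle product must be 1, so the missing rate is 1 / 1.804493916 ≈ 0.5541720.

0.55417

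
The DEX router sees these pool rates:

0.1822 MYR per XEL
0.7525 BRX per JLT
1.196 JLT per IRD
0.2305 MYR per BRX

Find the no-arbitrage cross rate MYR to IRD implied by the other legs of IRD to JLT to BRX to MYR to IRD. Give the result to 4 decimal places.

4.8205

Known legs of the cycle: 1.196 × 0.7525 × 0.2305 = 0.207447695
For no arbitrage the full-cycle product must be 1, so the missing rate is 1 / 0.207447695 ≈ 4.820492.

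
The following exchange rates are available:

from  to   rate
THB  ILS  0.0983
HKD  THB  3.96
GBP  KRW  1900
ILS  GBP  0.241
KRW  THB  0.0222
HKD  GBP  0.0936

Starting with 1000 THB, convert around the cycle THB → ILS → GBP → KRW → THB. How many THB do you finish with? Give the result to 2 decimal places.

999.26

1000 THB × 0.0983 = 98.3 ILS
98.3 ILS × 0.241 = 23.6903 GBP
23.6903 GBP × 1900 = 45011.57 KRW
45011.57 KRW × 0.0222 = 999.256854 THB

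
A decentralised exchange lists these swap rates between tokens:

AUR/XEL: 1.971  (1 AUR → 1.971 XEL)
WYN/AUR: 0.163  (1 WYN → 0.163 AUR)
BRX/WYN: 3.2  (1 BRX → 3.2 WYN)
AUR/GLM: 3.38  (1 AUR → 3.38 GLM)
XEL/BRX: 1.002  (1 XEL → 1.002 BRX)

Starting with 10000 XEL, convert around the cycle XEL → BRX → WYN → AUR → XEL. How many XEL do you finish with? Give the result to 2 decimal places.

10301.30

10000 XEL × 1.002 = 10020 BRX
10020 BRX × 3.2 = 32064 WYN
32064 WYN × 0.163 = 5226.432 AUR
5226.432 AUR × 1.971 = 10301.297472 XEL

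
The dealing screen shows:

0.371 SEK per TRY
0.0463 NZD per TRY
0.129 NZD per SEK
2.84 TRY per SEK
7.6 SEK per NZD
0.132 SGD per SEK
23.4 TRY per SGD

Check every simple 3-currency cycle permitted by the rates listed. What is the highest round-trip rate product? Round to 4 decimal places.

TRY→SEK→SGD→TRY: 0.371 × 0.132 × 23.4 = 1.14594
TRY→NZD→SEK→TRY: 0.0463 × 7.6 × 2.84 = 0.99934
Maximum is TRY→SEK→SGD→TRY at 1.1459; arbitrage exists.

1.1459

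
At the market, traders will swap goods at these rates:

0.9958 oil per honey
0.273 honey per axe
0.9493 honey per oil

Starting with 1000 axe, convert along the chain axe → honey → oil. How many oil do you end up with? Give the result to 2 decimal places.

271.85

1000 axe × 0.273 = 273 honey
273 honey × 0.9958 = 271.8534 oil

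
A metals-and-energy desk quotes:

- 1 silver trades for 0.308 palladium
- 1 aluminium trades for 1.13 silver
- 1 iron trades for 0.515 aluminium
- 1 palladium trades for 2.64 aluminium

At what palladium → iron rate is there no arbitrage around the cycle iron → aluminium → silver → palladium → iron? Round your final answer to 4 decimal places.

Known legs of the cycle: 0.515 × 1.13 × 0.308 = 0.1792406
For no arbitrage the full-cycle product must be 1, so the missing rate is 1 / 0.1792406 ≈ 5.579093.

5.5791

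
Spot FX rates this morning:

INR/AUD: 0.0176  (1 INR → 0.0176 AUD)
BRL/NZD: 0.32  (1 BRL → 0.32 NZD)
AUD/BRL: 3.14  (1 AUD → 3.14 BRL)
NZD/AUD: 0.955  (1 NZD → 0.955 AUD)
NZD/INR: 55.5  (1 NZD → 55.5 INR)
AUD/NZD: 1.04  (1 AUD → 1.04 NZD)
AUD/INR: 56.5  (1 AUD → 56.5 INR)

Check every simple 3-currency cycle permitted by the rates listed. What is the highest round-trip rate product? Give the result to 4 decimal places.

1.0159

NZD→INR→AUD→NZD: 55.5 × 0.0176 × 1.04 = 1.01587
NZD→AUD→BRL→NZD: 0.955 × 3.14 × 0.32 = 0.95958
Maximum is NZD→INR→AUD→NZD at 1.0159; arbitrage exists.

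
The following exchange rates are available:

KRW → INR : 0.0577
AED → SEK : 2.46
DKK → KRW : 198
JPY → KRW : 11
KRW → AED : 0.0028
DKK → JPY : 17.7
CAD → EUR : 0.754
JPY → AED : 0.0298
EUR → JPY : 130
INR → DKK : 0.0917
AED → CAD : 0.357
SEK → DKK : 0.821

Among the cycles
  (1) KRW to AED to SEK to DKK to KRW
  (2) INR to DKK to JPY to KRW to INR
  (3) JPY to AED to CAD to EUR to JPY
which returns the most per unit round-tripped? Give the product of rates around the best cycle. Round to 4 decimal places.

1.1197

(1) 0.0028 × 2.46 × 0.821 × 198 = 1.11970
(2) 0.0917 × 17.7 × 11 × 0.0577 = 1.03018
(3) 0.0298 × 0.357 × 0.754 × 130 = 1.04280
Highest is cycle (1) at 1.1197 (>1, arbitrage).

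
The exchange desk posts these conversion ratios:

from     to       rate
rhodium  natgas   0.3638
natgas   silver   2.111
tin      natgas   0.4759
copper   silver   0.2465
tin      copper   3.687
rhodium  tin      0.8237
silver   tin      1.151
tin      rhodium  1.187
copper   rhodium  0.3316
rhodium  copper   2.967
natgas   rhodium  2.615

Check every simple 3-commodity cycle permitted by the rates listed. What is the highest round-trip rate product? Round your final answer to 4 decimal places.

natgas→silver→tin→natgas: 2.111 × 1.151 × 0.4759 = 1.15632
copper→silver→tin→copper: 0.2465 × 1.151 × 3.687 = 1.04608
natgas→rhodium→tin→natgas: 2.615 × 0.8237 × 0.4759 = 1.02508
copper→rhodium→tin→copper: 0.3316 × 0.8237 × 3.687 = 1.00706
Maximum is natgas→silver→tin→natgas at 1.1563; arbitrage exists.

1.1563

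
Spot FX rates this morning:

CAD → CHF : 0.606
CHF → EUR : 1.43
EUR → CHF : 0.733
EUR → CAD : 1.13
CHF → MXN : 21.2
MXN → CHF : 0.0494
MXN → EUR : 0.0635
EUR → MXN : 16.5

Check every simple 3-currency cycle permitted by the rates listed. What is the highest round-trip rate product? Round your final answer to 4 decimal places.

1.1656

MXN→CHF→EUR→MXN: 0.0494 × 1.43 × 16.5 = 1.16559
MXN→EUR→CHF→MXN: 0.0635 × 0.733 × 21.2 = 0.98676
CHF→EUR→CAD→CHF: 1.43 × 1.13 × 0.606 = 0.97924
Maximum is MXN→CHF→EUR→MXN at 1.1656; arbitrage exists.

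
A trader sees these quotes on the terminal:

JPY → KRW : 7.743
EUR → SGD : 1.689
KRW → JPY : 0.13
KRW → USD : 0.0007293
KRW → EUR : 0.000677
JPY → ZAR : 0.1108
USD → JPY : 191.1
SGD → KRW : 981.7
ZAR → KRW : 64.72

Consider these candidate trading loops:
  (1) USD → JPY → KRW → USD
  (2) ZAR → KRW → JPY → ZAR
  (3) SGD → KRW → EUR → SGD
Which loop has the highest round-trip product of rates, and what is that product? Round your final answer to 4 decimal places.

1.1225

(1) 191.1 × 7.743 × 0.0007293 = 1.07914
(2) 64.72 × 0.13 × 0.1108 = 0.93223
(3) 981.7 × 0.000677 × 1.689 = 1.12253
Highest is cycle (3) at 1.1225 (>1, arbitrage).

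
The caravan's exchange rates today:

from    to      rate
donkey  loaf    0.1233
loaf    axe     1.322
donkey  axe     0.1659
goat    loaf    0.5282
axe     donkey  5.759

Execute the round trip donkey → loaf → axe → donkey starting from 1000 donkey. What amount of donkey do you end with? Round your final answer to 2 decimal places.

938.73

1000 donkey × 0.1233 = 123.3 loaf
123.3 loaf × 1.322 = 163.0026 axe
163.0026 axe × 5.759 = 938.7319734 donkey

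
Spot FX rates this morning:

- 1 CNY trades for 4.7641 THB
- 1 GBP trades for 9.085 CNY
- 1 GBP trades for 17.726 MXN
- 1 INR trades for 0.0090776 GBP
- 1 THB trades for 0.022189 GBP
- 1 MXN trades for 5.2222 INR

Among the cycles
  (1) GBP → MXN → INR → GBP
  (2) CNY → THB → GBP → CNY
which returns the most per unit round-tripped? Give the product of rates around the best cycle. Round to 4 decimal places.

(1) 17.726 × 5.2222 × 0.0090776 = 0.84030
(2) 4.7641 × 0.022189 × 9.085 = 0.96038
Highest is cycle (2) at 0.9604 (≤1, no arbitrage).

0.9604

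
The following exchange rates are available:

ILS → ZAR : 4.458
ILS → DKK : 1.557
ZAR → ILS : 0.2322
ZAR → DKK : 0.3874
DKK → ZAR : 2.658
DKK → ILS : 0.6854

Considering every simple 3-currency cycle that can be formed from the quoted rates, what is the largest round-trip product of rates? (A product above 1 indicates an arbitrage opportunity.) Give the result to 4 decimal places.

ZAR→DKK→ILS→ZAR: 0.3874 × 0.6854 × 4.458 = 1.18371
ZAR→ILS→DKK→ZAR: 0.2322 × 1.557 × 2.658 = 0.96096
Maximum is ZAR→DKK→ILS→ZAR at 1.1837; arbitrage exists.

1.1837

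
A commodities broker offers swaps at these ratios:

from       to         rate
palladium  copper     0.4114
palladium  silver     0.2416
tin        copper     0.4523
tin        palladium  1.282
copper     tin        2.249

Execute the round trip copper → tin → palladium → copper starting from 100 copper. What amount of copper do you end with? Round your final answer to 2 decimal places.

118.62

100 copper × 2.249 = 224.9 tin
224.9 tin × 1.282 = 288.3218 palladium
288.3218 palladium × 0.4114 = 118.61558852 copper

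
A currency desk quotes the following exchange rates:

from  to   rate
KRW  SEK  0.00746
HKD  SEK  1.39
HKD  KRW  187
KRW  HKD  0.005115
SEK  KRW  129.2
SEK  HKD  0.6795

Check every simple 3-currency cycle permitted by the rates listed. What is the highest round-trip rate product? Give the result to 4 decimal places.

KRW→SEK→HKD→KRW: 0.00746 × 0.6795 × 187 = 0.94792
KRW→HKD→SEK→KRW: 0.005115 × 1.39 × 129.2 = 0.91859
Maximum is KRW→SEK→HKD→KRW at 0.9479; no arbitrage — every cycle loses value.

0.9479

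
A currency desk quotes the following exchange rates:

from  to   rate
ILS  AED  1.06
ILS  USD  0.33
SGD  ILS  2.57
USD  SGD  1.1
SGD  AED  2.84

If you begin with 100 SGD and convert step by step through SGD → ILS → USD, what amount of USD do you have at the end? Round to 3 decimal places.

100 SGD × 2.57 = 257 ILS
257 ILS × 0.33 = 84.81 USD

84.810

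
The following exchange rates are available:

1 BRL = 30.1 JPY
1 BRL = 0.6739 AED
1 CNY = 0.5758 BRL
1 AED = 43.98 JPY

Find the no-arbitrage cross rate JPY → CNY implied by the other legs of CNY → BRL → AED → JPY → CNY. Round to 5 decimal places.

0.05860

Known legs of the cycle: 0.5758 × 0.6739 × 43.98 = 17.0656306476
For no arbitrage the full-cycle product must be 1, so the missing rate is 1 / 17.0656306476 ≈ 0.0585973.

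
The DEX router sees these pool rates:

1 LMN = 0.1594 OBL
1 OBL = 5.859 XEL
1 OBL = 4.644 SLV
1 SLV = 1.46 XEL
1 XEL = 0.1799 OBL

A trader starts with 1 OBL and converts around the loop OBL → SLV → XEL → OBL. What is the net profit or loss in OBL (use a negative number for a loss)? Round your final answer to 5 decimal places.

0.21977

1 OBL × 4.644 = 4.644 SLV
4.644 SLV × 1.46 = 6.78024 XEL
6.78024 XEL × 0.1799 = 1.219765176 OBL
Net change: 1.219765176 − 1 = 0.219765176 OBL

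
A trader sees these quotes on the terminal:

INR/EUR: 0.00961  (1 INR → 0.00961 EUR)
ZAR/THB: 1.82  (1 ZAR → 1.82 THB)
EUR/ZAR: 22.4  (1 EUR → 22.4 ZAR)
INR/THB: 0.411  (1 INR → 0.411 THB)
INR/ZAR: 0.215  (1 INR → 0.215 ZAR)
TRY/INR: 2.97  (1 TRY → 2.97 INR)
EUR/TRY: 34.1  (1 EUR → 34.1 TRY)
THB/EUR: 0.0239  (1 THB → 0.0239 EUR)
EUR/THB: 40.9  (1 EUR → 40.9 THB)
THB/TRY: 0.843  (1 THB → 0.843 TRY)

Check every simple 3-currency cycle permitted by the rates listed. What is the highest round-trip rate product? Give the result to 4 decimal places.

1.0290

TRY→INR→THB→TRY: 2.97 × 0.411 × 0.843 = 1.02902
ZAR→THB→EUR→ZAR: 1.82 × 0.0239 × 22.4 = 0.97436
TRY→INR→EUR→TRY: 2.97 × 0.00961 × 34.1 = 0.97327
Maximum is TRY→INR→THB→TRY at 1.0290; arbitrage exists.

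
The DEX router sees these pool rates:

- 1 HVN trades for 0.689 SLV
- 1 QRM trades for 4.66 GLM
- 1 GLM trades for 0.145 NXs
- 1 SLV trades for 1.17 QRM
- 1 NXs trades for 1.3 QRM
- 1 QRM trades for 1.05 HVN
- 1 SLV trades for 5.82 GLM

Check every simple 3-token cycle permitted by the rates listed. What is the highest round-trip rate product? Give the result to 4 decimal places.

GLM→NXs→QRM→GLM: 0.145 × 1.3 × 4.66 = 0.87841
HVN→SLV→QRM→HVN: 0.689 × 1.17 × 1.05 = 0.84644
Maximum is GLM→NXs→QRM→GLM at 0.8784; no arbitrage — every cycle loses value.

0.8784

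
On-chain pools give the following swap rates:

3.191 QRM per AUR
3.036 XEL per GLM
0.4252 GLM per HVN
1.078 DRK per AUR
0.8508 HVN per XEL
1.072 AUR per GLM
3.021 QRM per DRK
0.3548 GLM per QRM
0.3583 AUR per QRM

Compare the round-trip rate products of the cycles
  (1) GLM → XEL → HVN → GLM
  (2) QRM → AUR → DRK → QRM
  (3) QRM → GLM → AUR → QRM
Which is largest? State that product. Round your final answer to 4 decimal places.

(1) 3.036 × 0.8508 × 0.4252 = 1.09830
(2) 0.3583 × 1.078 × 3.021 = 1.16685
(3) 0.3548 × 1.072 × 3.191 = 1.21368
Highest is cycle (3) at 1.2137 (>1, arbitrage).

1.2137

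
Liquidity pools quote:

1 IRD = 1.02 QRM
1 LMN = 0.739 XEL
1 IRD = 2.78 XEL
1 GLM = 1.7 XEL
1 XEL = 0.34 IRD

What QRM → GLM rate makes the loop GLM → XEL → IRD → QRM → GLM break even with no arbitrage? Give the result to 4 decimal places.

Known legs of the cycle: 1.7 × 0.34 × 1.02 = 0.58956
For no arbitrage the full-cycle product must be 1, so the missing rate is 1 / 0.58956 ≈ 1.696180.

1.6962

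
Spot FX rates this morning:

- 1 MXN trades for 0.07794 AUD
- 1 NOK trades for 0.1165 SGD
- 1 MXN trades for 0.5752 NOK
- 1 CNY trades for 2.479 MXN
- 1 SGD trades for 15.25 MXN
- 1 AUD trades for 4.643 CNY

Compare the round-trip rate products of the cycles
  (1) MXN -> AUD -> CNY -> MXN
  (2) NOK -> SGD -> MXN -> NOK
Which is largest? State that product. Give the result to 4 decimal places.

(1) 0.07794 × 4.643 × 2.479 = 0.89709
(2) 0.1165 × 15.25 × 0.5752 = 1.02191
Highest is cycle (2) at 1.0219 (>1, arbitrage).

1.0219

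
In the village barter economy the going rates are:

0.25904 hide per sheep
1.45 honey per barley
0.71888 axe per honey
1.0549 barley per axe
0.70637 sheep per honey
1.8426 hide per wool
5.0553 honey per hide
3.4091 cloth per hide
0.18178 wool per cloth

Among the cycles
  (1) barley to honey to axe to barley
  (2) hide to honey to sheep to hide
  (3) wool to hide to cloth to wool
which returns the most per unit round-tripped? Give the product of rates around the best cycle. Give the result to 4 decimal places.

1.1419

(1) 1.45 × 0.71888 × 1.0549 = 1.09960
(2) 5.0553 × 0.70637 × 0.25904 = 0.92501
(3) 1.8426 × 3.4091 × 0.18178 = 1.14187
Highest is cycle (3) at 1.1419 (>1, arbitrage).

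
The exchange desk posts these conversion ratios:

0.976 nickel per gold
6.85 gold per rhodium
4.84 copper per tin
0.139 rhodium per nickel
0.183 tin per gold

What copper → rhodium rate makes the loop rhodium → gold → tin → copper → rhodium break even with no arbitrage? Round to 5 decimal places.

0.16482

Known legs of the cycle: 6.85 × 0.183 × 4.84 = 6.067182
For no arbitrage the full-cycle product must be 1, so the missing rate is 1 / 6.067182 ≈ 0.1648212.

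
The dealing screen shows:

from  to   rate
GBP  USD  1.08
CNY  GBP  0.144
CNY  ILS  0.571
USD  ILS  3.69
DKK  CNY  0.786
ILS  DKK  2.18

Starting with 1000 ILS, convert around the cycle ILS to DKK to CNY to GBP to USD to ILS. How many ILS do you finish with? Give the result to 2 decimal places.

1000 ILS × 2.18 = 2180 DKK
2180 DKK × 0.786 = 1713.48 CNY
1713.48 CNY × 0.144 = 246.74112 GBP
246.74112 GBP × 1.08 = 266.4804096 USD
266.4804096 USD × 3.69 = 983.312711424 ILS

983.31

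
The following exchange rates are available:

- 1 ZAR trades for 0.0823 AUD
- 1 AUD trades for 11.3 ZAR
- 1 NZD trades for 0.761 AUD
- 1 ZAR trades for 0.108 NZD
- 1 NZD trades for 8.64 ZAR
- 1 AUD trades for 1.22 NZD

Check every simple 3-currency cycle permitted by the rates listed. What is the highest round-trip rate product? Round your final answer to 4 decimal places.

ZAR→NZD→AUD→ZAR: 0.108 × 0.761 × 11.3 = 0.92872
ZAR→AUD→NZD→ZAR: 0.0823 × 1.22 × 8.64 = 0.86751
Maximum is ZAR→NZD→AUD→ZAR at 0.9287; no arbitrage — every cycle loses value.

0.9287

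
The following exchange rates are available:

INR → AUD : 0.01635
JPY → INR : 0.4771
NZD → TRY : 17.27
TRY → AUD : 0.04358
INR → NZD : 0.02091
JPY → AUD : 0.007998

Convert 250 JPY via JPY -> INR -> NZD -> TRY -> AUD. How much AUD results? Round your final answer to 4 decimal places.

1.8771

250 JPY × 0.4771 = 119.275 INR
119.275 INR × 0.02091 = 2.49404025 NZD
2.49404025 NZD × 17.27 = 43.0720751175 TRY
43.0720751175 TRY × 0.04358 = 1.87708103362065 AUD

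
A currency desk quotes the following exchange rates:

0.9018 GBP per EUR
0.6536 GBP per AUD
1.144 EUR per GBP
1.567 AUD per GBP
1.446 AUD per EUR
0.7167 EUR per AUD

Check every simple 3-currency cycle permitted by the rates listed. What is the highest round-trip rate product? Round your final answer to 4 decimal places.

EUR→AUD→GBP→EUR: 1.446 × 0.6536 × 1.144 = 1.08120
EUR→GBP→AUD→EUR: 0.9018 × 1.567 × 0.7167 = 1.01278
Maximum is EUR→AUD→GBP→EUR at 1.0812; arbitrage exists.

1.0812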